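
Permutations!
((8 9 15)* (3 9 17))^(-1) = ((3 9 15 8 17))^(-1) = (3 17 8 15 9)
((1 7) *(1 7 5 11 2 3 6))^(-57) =((1 5 11 2 3 6))^(-57) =(1 2)(3 5)(6 11)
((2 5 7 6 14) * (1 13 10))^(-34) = (1 10 13)(2 5 7 6 14)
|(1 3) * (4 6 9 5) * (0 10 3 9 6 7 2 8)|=|(0 10 3 1 9 5 4 7 2 8)|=10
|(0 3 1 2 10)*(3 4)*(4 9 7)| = 8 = |(0 9 7 4 3 1 2 10)|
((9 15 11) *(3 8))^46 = (9 15 11)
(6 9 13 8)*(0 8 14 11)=[8, 1, 2, 3, 4, 5, 9, 7, 6, 13, 10, 0, 12, 14, 11]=(0 8 6 9 13 14 11)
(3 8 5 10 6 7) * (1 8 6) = (1 8 5 10)(3 6 7) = [0, 8, 2, 6, 4, 10, 7, 3, 5, 9, 1]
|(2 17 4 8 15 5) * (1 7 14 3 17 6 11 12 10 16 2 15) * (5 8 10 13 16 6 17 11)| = 16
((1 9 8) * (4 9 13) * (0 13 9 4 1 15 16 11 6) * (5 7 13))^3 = (0 13 8 11 5 1 15 6 7 9 16)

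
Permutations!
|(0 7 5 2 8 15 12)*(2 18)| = 8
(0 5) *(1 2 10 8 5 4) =(0 4 1 2 10 8 5) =[4, 2, 10, 3, 1, 0, 6, 7, 5, 9, 8]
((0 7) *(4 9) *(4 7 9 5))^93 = (9)(4 5)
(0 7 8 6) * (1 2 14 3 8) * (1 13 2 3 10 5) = [7, 3, 14, 8, 4, 1, 0, 13, 6, 9, 5, 11, 12, 2, 10] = (0 7 13 2 14 10 5 1 3 8 6)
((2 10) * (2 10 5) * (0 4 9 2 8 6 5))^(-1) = ((10)(0 4 9 2)(5 8 6))^(-1) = (10)(0 2 9 4)(5 6 8)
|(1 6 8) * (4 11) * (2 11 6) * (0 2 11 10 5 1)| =9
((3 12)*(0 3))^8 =((0 3 12))^8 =(0 12 3)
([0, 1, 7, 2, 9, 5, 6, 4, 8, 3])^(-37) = (2 9 7 3 4)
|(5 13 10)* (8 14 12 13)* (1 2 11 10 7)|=10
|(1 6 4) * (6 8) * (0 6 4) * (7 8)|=4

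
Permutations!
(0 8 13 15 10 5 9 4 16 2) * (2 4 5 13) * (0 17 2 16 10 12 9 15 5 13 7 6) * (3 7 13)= (0 8 16 4 10 13 5 15 12 9 3 7 6)(2 17)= [8, 1, 17, 7, 10, 15, 0, 6, 16, 3, 13, 11, 9, 5, 14, 12, 4, 2]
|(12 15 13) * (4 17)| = 6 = |(4 17)(12 15 13)|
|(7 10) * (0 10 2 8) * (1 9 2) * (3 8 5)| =9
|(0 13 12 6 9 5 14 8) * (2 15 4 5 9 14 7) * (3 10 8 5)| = 13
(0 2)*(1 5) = (0 2)(1 5) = [2, 5, 0, 3, 4, 1]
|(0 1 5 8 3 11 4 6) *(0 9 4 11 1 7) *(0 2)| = 12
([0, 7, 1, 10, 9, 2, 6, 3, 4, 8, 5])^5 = (1 2 5 10 3 7)(4 8 9)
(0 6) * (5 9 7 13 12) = (0 6)(5 9 7 13 12) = [6, 1, 2, 3, 4, 9, 0, 13, 8, 7, 10, 11, 5, 12]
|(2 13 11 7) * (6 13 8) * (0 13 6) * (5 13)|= |(0 5 13 11 7 2 8)|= 7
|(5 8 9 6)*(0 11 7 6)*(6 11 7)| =7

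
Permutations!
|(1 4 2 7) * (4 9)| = 5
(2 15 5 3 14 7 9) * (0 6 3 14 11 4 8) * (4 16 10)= (0 6 3 11 16 10 4 8)(2 15 5 14 7 9)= [6, 1, 15, 11, 8, 14, 3, 9, 0, 2, 4, 16, 12, 13, 7, 5, 10]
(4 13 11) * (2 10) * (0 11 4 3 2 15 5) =(0 11 3 2 10 15 5)(4 13) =[11, 1, 10, 2, 13, 0, 6, 7, 8, 9, 15, 3, 12, 4, 14, 5]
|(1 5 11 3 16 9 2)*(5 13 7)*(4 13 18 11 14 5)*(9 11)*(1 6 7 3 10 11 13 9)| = |(1 18)(2 6 7 4 9)(3 16 13)(5 14)(10 11)| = 30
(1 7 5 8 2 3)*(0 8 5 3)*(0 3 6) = (0 8 2 3 1 7 6) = [8, 7, 3, 1, 4, 5, 0, 6, 2]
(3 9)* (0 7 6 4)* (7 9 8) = (0 9 3 8 7 6 4) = [9, 1, 2, 8, 0, 5, 4, 6, 7, 3]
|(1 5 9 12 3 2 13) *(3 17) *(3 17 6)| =|(17)(1 5 9 12 6 3 2 13)| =8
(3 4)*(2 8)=(2 8)(3 4)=[0, 1, 8, 4, 3, 5, 6, 7, 2]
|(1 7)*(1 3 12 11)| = 5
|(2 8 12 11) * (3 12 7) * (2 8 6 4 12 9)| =9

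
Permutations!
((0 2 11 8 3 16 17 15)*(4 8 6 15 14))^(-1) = (0 15 6 11 2)(3 8 4 14 17 16)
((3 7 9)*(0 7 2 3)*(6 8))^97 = ((0 7 9)(2 3)(6 8))^97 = (0 7 9)(2 3)(6 8)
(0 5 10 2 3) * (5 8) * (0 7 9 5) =(0 8)(2 3 7 9 5 10) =[8, 1, 3, 7, 4, 10, 6, 9, 0, 5, 2]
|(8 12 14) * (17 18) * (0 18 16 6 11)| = 6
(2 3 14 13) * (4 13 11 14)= (2 3 4 13)(11 14)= [0, 1, 3, 4, 13, 5, 6, 7, 8, 9, 10, 14, 12, 2, 11]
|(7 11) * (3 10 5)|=6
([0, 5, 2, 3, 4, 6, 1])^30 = [0, 1, 2, 3, 4, 5, 6]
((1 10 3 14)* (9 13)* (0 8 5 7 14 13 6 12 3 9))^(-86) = (0 3 6 10 14 5)(1 7 8 13 12 9)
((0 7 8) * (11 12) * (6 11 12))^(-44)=((12)(0 7 8)(6 11))^(-44)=(12)(0 7 8)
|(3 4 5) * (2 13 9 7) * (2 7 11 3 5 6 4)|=10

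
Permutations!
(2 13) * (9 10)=[0, 1, 13, 3, 4, 5, 6, 7, 8, 10, 9, 11, 12, 2]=(2 13)(9 10)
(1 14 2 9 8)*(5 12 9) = [0, 14, 5, 3, 4, 12, 6, 7, 1, 8, 10, 11, 9, 13, 2] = (1 14 2 5 12 9 8)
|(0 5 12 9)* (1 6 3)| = |(0 5 12 9)(1 6 3)| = 12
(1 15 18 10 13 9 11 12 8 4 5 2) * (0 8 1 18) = (0 8 4 5 2 18 10 13 9 11 12 1 15) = [8, 15, 18, 3, 5, 2, 6, 7, 4, 11, 13, 12, 1, 9, 14, 0, 16, 17, 10]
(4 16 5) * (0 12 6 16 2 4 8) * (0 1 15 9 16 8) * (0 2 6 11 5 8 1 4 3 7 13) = [12, 15, 3, 7, 6, 2, 1, 13, 4, 16, 10, 5, 11, 0, 14, 9, 8] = (0 12 11 5 2 3 7 13)(1 15 9 16 8 4 6)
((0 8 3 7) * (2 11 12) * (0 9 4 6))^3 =((0 8 3 7 9 4 6)(2 11 12))^3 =(12)(0 7 6 3 4 8 9)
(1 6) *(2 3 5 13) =[0, 6, 3, 5, 4, 13, 1, 7, 8, 9, 10, 11, 12, 2] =(1 6)(2 3 5 13)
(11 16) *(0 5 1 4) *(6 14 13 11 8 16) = [5, 4, 2, 3, 0, 1, 14, 7, 16, 9, 10, 6, 12, 11, 13, 15, 8] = (0 5 1 4)(6 14 13 11)(8 16)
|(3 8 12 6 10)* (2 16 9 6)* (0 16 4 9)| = |(0 16)(2 4 9 6 10 3 8 12)| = 8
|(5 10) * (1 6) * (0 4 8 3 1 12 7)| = 8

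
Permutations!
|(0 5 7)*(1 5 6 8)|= |(0 6 8 1 5 7)|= 6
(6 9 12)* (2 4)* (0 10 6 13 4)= (0 10 6 9 12 13 4 2)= [10, 1, 0, 3, 2, 5, 9, 7, 8, 12, 6, 11, 13, 4]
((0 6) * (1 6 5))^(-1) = ((0 5 1 6))^(-1) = (0 6 1 5)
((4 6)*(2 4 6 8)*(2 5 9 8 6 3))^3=(9)(2 3 6 4)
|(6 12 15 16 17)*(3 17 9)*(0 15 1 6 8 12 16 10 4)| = |(0 15 10 4)(1 6 16 9 3 17 8 12)| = 8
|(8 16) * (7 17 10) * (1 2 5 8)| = 15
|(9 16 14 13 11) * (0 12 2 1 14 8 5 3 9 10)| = |(0 12 2 1 14 13 11 10)(3 9 16 8 5)| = 40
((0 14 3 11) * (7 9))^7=(0 11 3 14)(7 9)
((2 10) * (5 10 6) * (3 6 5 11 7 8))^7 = (2 5 10)(3 11 8 6 7)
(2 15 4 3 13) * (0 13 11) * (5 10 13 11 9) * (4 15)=(15)(0 11)(2 4 3 9 5 10 13)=[11, 1, 4, 9, 3, 10, 6, 7, 8, 5, 13, 0, 12, 2, 14, 15]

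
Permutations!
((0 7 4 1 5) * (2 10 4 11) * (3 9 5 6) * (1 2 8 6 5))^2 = (0 11 6 9 5 7 8 3 1)(2 4 10)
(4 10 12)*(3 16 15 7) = (3 16 15 7)(4 10 12) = [0, 1, 2, 16, 10, 5, 6, 3, 8, 9, 12, 11, 4, 13, 14, 7, 15]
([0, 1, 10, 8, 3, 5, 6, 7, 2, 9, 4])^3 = (2 3 10 8 4)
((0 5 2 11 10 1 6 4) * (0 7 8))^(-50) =(11)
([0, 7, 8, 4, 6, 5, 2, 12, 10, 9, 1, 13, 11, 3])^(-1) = [0, 10, 6, 13, 3, 5, 4, 1, 2, 9, 8, 12, 7, 11]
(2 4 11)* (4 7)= (2 7 4 11)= [0, 1, 7, 3, 11, 5, 6, 4, 8, 9, 10, 2]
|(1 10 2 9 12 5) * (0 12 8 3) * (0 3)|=|(0 12 5 1 10 2 9 8)|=8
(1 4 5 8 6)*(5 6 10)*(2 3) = (1 4 6)(2 3)(5 8 10) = [0, 4, 3, 2, 6, 8, 1, 7, 10, 9, 5]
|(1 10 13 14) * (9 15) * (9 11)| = |(1 10 13 14)(9 15 11)| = 12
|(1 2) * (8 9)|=|(1 2)(8 9)|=2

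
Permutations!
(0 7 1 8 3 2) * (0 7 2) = (0 2 7 1 8 3) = [2, 8, 7, 0, 4, 5, 6, 1, 3]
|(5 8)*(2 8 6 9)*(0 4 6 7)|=8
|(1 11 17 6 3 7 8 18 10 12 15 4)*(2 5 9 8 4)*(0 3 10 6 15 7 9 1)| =|(0 3 9 8 18 6 10 12 7 4)(1 11 17 15 2 5)| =30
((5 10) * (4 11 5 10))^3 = (11)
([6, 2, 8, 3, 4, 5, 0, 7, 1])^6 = [0, 1, 2, 3, 4, 5, 6, 7, 8]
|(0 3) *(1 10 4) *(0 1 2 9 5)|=8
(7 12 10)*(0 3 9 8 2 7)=(0 3 9 8 2 7 12 10)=[3, 1, 7, 9, 4, 5, 6, 12, 2, 8, 0, 11, 10]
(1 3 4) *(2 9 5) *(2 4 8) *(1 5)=[0, 3, 9, 8, 5, 4, 6, 7, 2, 1]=(1 3 8 2 9)(4 5)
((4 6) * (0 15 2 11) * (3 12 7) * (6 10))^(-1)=((0 15 2 11)(3 12 7)(4 10 6))^(-1)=(0 11 2 15)(3 7 12)(4 6 10)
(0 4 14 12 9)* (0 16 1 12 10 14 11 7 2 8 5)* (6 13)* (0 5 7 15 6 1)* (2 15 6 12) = (0 4 11 6 13 1 2 8 7 15 12 9 16)(10 14) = [4, 2, 8, 3, 11, 5, 13, 15, 7, 16, 14, 6, 9, 1, 10, 12, 0]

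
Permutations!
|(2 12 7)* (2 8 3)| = 5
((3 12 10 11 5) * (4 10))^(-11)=(3 12 4 10 11 5)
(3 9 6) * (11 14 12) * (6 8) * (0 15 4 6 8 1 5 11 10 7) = [15, 5, 2, 9, 6, 11, 3, 0, 8, 1, 7, 14, 10, 13, 12, 4] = (0 15 4 6 3 9 1 5 11 14 12 10 7)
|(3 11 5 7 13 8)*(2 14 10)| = |(2 14 10)(3 11 5 7 13 8)| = 6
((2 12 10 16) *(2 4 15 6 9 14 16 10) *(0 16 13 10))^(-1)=((0 16 4 15 6 9 14 13 10)(2 12))^(-1)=(0 10 13 14 9 6 15 4 16)(2 12)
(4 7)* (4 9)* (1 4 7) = [0, 4, 2, 3, 1, 5, 6, 9, 8, 7] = (1 4)(7 9)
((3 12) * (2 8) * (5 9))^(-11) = ((2 8)(3 12)(5 9))^(-11) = (2 8)(3 12)(5 9)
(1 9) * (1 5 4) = [0, 9, 2, 3, 1, 4, 6, 7, 8, 5] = (1 9 5 4)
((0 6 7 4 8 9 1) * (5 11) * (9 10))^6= (11)(0 9 8 7)(1 10 4 6)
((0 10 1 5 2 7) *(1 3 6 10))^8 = (0 2 1 7 5)(3 10 6)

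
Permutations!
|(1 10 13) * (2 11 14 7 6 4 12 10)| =10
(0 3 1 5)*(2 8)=(0 3 1 5)(2 8)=[3, 5, 8, 1, 4, 0, 6, 7, 2]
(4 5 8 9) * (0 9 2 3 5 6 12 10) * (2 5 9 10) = [10, 1, 3, 9, 6, 8, 12, 7, 5, 4, 0, 11, 2] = (0 10)(2 3 9 4 6 12)(5 8)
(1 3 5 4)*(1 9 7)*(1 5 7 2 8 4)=(1 3 7 5)(2 8 4 9)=[0, 3, 8, 7, 9, 1, 6, 5, 4, 2]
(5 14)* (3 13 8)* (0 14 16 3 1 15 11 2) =[14, 15, 0, 13, 4, 16, 6, 7, 1, 9, 10, 2, 12, 8, 5, 11, 3] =(0 14 5 16 3 13 8 1 15 11 2)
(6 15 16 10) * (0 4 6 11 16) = (0 4 6 15)(10 11 16) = [4, 1, 2, 3, 6, 5, 15, 7, 8, 9, 11, 16, 12, 13, 14, 0, 10]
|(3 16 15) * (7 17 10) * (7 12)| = |(3 16 15)(7 17 10 12)| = 12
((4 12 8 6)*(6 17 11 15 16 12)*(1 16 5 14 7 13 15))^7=((1 16 12 8 17 11)(4 6)(5 14 7 13 15))^7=(1 16 12 8 17 11)(4 6)(5 7 15 14 13)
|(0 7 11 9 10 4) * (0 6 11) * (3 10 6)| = 6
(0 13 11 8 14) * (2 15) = (0 13 11 8 14)(2 15) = [13, 1, 15, 3, 4, 5, 6, 7, 14, 9, 10, 8, 12, 11, 0, 2]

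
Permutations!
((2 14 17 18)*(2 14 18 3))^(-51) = (2 3 17 14 18)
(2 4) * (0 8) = (0 8)(2 4) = [8, 1, 4, 3, 2, 5, 6, 7, 0]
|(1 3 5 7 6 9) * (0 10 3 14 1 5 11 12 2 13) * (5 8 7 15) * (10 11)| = |(0 11 12 2 13)(1 14)(3 10)(5 15)(6 9 8 7)| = 20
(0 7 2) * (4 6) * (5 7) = (0 5 7 2)(4 6) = [5, 1, 0, 3, 6, 7, 4, 2]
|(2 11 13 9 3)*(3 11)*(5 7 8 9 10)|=|(2 3)(5 7 8 9 11 13 10)|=14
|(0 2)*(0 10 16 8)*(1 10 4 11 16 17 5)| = 12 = |(0 2 4 11 16 8)(1 10 17 5)|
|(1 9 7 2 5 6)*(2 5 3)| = |(1 9 7 5 6)(2 3)| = 10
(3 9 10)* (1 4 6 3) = (1 4 6 3 9 10) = [0, 4, 2, 9, 6, 5, 3, 7, 8, 10, 1]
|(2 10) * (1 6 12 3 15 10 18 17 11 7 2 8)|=35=|(1 6 12 3 15 10 8)(2 18 17 11 7)|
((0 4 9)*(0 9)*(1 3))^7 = (9)(0 4)(1 3)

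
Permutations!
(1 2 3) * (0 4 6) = [4, 2, 3, 1, 6, 5, 0] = (0 4 6)(1 2 3)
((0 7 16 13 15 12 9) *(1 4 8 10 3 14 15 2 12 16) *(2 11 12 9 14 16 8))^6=(3 15 11)(8 12 16)(10 14 13)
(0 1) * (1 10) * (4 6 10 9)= (0 9 4 6 10 1)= [9, 0, 2, 3, 6, 5, 10, 7, 8, 4, 1]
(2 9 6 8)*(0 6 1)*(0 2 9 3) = (0 6 8 9 1 2 3) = [6, 2, 3, 0, 4, 5, 8, 7, 9, 1]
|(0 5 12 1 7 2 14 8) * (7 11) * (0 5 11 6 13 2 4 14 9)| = |(0 11 7 4 14 8 5 12 1 6 13 2 9)| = 13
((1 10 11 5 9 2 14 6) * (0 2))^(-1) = ((0 2 14 6 1 10 11 5 9))^(-1) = (0 9 5 11 10 1 6 14 2)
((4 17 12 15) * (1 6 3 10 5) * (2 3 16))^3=((1 6 16 2 3 10 5)(4 17 12 15))^3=(1 2 5 16 10 6 3)(4 15 12 17)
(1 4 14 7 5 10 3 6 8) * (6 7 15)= (1 4 14 15 6 8)(3 7 5 10)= [0, 4, 2, 7, 14, 10, 8, 5, 1, 9, 3, 11, 12, 13, 15, 6]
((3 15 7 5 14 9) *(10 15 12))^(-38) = (3 10 7 14)(5 9 12 15)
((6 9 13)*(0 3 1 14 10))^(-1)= (0 10 14 1 3)(6 13 9)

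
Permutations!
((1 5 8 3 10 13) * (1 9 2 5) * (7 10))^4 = ((2 5 8 3 7 10 13 9))^4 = (2 7)(3 9)(5 10)(8 13)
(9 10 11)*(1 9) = (1 9 10 11) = [0, 9, 2, 3, 4, 5, 6, 7, 8, 10, 11, 1]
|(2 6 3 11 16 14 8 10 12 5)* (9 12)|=11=|(2 6 3 11 16 14 8 10 9 12 5)|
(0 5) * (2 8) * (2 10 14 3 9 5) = (0 2 8 10 14 3 9 5) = [2, 1, 8, 9, 4, 0, 6, 7, 10, 5, 14, 11, 12, 13, 3]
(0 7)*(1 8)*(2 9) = [7, 8, 9, 3, 4, 5, 6, 0, 1, 2] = (0 7)(1 8)(2 9)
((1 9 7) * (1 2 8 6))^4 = ((1 9 7 2 8 6))^4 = (1 8 7)(2 9 6)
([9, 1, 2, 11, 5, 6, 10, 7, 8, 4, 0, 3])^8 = [4, 1, 2, 3, 6, 10, 0, 7, 8, 5, 9, 11]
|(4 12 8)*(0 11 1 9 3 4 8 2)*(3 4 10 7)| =21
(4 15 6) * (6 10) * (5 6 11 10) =(4 15 5 6)(10 11) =[0, 1, 2, 3, 15, 6, 4, 7, 8, 9, 11, 10, 12, 13, 14, 5]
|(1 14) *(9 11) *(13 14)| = 6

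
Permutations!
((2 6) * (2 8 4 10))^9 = ((2 6 8 4 10))^9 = (2 10 4 8 6)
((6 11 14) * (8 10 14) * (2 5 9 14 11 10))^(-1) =((2 5 9 14 6 10 11 8))^(-1) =(2 8 11 10 6 14 9 5)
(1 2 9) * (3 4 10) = (1 2 9)(3 4 10) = [0, 2, 9, 4, 10, 5, 6, 7, 8, 1, 3]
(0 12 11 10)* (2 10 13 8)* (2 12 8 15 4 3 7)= (0 8 12 11 13 15 4 3 7 2 10)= [8, 1, 10, 7, 3, 5, 6, 2, 12, 9, 0, 13, 11, 15, 14, 4]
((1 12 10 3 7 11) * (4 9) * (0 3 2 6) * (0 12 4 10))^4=(0 1 2 3 4 6 7 9 12 11 10)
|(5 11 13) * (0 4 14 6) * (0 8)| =15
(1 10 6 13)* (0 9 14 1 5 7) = (0 9 14 1 10 6 13 5 7) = [9, 10, 2, 3, 4, 7, 13, 0, 8, 14, 6, 11, 12, 5, 1]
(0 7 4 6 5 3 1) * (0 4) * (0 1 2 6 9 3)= (0 7 1 4 9 3 2 6 5)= [7, 4, 6, 2, 9, 0, 5, 1, 8, 3]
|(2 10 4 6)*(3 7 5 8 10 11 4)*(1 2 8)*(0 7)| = |(0 7 5 1 2 11 4 6 8 10 3)| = 11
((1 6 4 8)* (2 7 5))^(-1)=((1 6 4 8)(2 7 5))^(-1)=(1 8 4 6)(2 5 7)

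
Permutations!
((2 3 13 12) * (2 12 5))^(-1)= (2 5 13 3)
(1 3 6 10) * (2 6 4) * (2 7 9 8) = [0, 3, 6, 4, 7, 5, 10, 9, 2, 8, 1] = (1 3 4 7 9 8 2 6 10)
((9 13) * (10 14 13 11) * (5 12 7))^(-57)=(9 14 11 13 10)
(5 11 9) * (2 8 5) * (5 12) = [0, 1, 8, 3, 4, 11, 6, 7, 12, 2, 10, 9, 5] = (2 8 12 5 11 9)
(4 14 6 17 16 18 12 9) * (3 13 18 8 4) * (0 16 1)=[16, 0, 2, 13, 14, 5, 17, 7, 4, 3, 10, 11, 9, 18, 6, 15, 8, 1, 12]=(0 16 8 4 14 6 17 1)(3 13 18 12 9)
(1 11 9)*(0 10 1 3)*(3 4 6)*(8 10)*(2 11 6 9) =[8, 6, 11, 0, 9, 5, 3, 7, 10, 4, 1, 2] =(0 8 10 1 6 3)(2 11)(4 9)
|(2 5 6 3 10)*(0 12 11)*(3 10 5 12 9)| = |(0 9 3 5 6 10 2 12 11)| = 9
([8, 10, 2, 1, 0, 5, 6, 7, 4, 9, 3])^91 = [8, 10, 2, 1, 0, 5, 6, 7, 4, 9, 3]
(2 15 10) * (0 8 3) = (0 8 3)(2 15 10) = [8, 1, 15, 0, 4, 5, 6, 7, 3, 9, 2, 11, 12, 13, 14, 10]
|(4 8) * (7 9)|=2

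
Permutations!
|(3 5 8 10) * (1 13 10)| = 6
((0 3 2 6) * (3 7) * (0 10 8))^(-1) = (0 8 10 6 2 3 7)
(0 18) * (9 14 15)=(0 18)(9 14 15)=[18, 1, 2, 3, 4, 5, 6, 7, 8, 14, 10, 11, 12, 13, 15, 9, 16, 17, 0]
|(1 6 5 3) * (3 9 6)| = |(1 3)(5 9 6)| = 6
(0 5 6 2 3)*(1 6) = (0 5 1 6 2 3) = [5, 6, 3, 0, 4, 1, 2]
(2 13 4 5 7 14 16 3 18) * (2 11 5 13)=(3 18 11 5 7 14 16)(4 13)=[0, 1, 2, 18, 13, 7, 6, 14, 8, 9, 10, 5, 12, 4, 16, 15, 3, 17, 11]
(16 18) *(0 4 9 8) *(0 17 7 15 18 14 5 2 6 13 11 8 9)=(0 4)(2 6 13 11 8 17 7 15 18 16 14 5)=[4, 1, 6, 3, 0, 2, 13, 15, 17, 9, 10, 8, 12, 11, 5, 18, 14, 7, 16]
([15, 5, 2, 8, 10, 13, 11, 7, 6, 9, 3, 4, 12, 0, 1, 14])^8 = (0 14 5)(1 13 15)(3 6 4)(8 11 10)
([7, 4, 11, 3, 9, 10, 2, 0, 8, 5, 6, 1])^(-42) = [0, 2, 10, 3, 11, 4, 5, 7, 8, 1, 9, 6]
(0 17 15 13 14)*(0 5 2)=(0 17 15 13 14 5 2)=[17, 1, 0, 3, 4, 2, 6, 7, 8, 9, 10, 11, 12, 14, 5, 13, 16, 15]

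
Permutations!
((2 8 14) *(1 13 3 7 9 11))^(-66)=((1 13 3 7 9 11)(2 8 14))^(-66)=(14)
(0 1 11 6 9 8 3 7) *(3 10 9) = [1, 11, 2, 7, 4, 5, 3, 0, 10, 8, 9, 6] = (0 1 11 6 3 7)(8 10 9)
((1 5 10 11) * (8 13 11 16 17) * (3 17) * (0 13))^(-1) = (0 8 17 3 16 10 5 1 11 13)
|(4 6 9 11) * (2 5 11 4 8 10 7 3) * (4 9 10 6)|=8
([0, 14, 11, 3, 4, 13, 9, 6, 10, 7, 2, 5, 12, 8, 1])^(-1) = [0, 14, 10, 3, 4, 11, 7, 9, 13, 6, 8, 2, 12, 5, 1]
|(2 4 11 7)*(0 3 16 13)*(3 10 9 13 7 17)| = |(0 10 9 13)(2 4 11 17 3 16 7)| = 28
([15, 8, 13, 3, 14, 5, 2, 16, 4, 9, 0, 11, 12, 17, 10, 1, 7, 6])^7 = [0, 1, 6, 3, 4, 5, 17, 16, 8, 9, 10, 11, 12, 2, 14, 15, 7, 13]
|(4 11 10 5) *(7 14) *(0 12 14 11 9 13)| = 10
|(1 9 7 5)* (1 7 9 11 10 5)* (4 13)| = 10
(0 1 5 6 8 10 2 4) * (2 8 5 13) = (0 1 13 2 4)(5 6)(8 10) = [1, 13, 4, 3, 0, 6, 5, 7, 10, 9, 8, 11, 12, 2]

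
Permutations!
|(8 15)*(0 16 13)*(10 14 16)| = |(0 10 14 16 13)(8 15)| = 10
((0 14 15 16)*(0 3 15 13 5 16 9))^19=(0 5 15 14 16 9 13 3)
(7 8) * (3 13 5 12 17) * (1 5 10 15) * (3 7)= (1 5 12 17 7 8 3 13 10 15)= [0, 5, 2, 13, 4, 12, 6, 8, 3, 9, 15, 11, 17, 10, 14, 1, 16, 7]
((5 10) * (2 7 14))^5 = (2 14 7)(5 10)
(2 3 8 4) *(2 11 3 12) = (2 12)(3 8 4 11) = [0, 1, 12, 8, 11, 5, 6, 7, 4, 9, 10, 3, 2]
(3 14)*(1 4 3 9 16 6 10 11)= (1 4 3 14 9 16 6 10 11)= [0, 4, 2, 14, 3, 5, 10, 7, 8, 16, 11, 1, 12, 13, 9, 15, 6]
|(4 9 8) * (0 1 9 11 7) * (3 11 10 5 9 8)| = 10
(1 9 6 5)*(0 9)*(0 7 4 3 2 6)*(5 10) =(0 9)(1 7 4 3 2 6 10 5) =[9, 7, 6, 2, 3, 1, 10, 4, 8, 0, 5]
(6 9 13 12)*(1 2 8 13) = (1 2 8 13 12 6 9) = [0, 2, 8, 3, 4, 5, 9, 7, 13, 1, 10, 11, 6, 12]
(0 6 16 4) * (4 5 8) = (0 6 16 5 8 4) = [6, 1, 2, 3, 0, 8, 16, 7, 4, 9, 10, 11, 12, 13, 14, 15, 5]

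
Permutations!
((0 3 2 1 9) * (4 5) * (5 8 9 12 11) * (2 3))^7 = (0 8 5 12 2 9 4 11 1)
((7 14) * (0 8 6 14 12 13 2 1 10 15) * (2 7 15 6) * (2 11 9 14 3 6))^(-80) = (0 14 11)(1 10 2)(7 12 13)(8 15 9)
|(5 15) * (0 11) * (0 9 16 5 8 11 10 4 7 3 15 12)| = 12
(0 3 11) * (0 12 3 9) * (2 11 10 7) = (0 9)(2 11 12 3 10 7) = [9, 1, 11, 10, 4, 5, 6, 2, 8, 0, 7, 12, 3]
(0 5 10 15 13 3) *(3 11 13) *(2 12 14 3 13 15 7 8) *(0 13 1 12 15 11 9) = (0 5 10 7 8 2 15 1 12 14 3 13 9) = [5, 12, 15, 13, 4, 10, 6, 8, 2, 0, 7, 11, 14, 9, 3, 1]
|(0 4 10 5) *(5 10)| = |(10)(0 4 5)| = 3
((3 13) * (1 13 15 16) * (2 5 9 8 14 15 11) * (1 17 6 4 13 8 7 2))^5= (1 17 11 16 3 15 13 14 4 8 6)(2 5 9 7)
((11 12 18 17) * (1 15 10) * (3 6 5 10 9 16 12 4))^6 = (1 17 10 18 5 12 6 16 3 9 4 15 11)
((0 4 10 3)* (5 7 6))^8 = (10)(5 6 7)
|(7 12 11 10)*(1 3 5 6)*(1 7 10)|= |(1 3 5 6 7 12 11)|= 7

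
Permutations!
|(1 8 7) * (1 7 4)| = |(1 8 4)| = 3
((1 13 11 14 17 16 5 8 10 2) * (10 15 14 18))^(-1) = (1 2 10 18 11 13)(5 16 17 14 15 8)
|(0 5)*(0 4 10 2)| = 5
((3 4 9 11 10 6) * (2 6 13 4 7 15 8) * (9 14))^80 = ((2 6 3 7 15 8)(4 14 9 11 10 13))^80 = (2 3 15)(4 9 10)(6 7 8)(11 13 14)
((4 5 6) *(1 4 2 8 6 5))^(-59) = (1 4)(2 8 6)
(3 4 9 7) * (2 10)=(2 10)(3 4 9 7)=[0, 1, 10, 4, 9, 5, 6, 3, 8, 7, 2]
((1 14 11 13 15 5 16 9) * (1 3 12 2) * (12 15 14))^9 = ((1 12 2)(3 15 5 16 9)(11 13 14))^9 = (3 9 16 5 15)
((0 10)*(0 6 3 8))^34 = (0 8 3 6 10) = ((0 10 6 3 8))^34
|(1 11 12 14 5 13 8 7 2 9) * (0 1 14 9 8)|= |(0 1 11 12 9 14 5 13)(2 8 7)|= 24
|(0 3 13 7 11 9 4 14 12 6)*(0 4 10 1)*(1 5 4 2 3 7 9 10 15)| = |(0 7 11 10 5 4 14 12 6 2 3 13 9 15 1)| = 15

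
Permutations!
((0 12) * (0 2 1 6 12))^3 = ((1 6 12 2))^3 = (1 2 12 6)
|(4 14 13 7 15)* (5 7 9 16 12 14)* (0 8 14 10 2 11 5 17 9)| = |(0 8 14 13)(2 11 5 7 15 4 17 9 16 12 10)| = 44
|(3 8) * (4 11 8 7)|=5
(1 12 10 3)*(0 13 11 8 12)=(0 13 11 8 12 10 3 1)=[13, 0, 2, 1, 4, 5, 6, 7, 12, 9, 3, 8, 10, 11]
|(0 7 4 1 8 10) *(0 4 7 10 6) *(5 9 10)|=|(0 5 9 10 4 1 8 6)|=8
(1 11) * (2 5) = (1 11)(2 5) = [0, 11, 5, 3, 4, 2, 6, 7, 8, 9, 10, 1]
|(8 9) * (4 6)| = 2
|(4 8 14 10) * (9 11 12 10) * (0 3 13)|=21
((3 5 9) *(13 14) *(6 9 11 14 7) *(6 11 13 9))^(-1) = (3 9 14 11 7 13 5)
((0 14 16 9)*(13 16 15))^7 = (0 14 15 13 16 9) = ((0 14 15 13 16 9))^7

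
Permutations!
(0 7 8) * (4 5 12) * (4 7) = (0 4 5 12 7 8) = [4, 1, 2, 3, 5, 12, 6, 8, 0, 9, 10, 11, 7]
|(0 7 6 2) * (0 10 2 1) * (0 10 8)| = |(0 7 6 1 10 2 8)| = 7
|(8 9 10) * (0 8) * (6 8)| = |(0 6 8 9 10)| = 5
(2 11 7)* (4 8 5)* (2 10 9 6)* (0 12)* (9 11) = (0 12)(2 9 6)(4 8 5)(7 10 11) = [12, 1, 9, 3, 8, 4, 2, 10, 5, 6, 11, 7, 0]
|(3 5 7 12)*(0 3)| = 5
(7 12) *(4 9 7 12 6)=(12)(4 9 7 6)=[0, 1, 2, 3, 9, 5, 4, 6, 8, 7, 10, 11, 12]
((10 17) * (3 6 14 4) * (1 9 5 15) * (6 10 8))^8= (3 10 17 8 6 14 4)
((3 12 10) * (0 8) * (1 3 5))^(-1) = ((0 8)(1 3 12 10 5))^(-1) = (0 8)(1 5 10 12 3)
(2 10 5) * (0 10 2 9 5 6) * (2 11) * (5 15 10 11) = (0 11 2 5 9 15 10 6) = [11, 1, 5, 3, 4, 9, 0, 7, 8, 15, 6, 2, 12, 13, 14, 10]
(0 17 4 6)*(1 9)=(0 17 4 6)(1 9)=[17, 9, 2, 3, 6, 5, 0, 7, 8, 1, 10, 11, 12, 13, 14, 15, 16, 4]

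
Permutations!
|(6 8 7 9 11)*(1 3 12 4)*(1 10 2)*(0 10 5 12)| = |(0 10 2 1 3)(4 5 12)(6 8 7 9 11)| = 15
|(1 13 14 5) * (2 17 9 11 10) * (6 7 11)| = 28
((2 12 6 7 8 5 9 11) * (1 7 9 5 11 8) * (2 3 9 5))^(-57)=((1 7)(2 12 6 5)(3 9 8 11))^(-57)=(1 7)(2 5 6 12)(3 11 8 9)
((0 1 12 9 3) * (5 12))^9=(0 12)(1 9)(3 5)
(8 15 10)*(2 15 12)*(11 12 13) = (2 15 10 8 13 11 12) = [0, 1, 15, 3, 4, 5, 6, 7, 13, 9, 8, 12, 2, 11, 14, 10]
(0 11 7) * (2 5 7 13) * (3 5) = [11, 1, 3, 5, 4, 7, 6, 0, 8, 9, 10, 13, 12, 2] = (0 11 13 2 3 5 7)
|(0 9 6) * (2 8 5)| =|(0 9 6)(2 8 5)| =3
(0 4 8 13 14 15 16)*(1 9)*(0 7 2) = [4, 9, 0, 3, 8, 5, 6, 2, 13, 1, 10, 11, 12, 14, 15, 16, 7] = (0 4 8 13 14 15 16 7 2)(1 9)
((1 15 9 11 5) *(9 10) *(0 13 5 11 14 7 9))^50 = (0 5 15)(1 10 13)(7 14 9)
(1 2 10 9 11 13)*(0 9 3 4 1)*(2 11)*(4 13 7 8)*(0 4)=(0 9 2 10 3 13 4 1 11 7 8)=[9, 11, 10, 13, 1, 5, 6, 8, 0, 2, 3, 7, 12, 4]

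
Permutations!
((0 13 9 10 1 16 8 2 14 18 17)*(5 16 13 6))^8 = (0 17 18 14 2 8 16 5 6)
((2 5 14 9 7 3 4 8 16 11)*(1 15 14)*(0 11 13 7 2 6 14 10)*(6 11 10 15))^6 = ((0 10)(1 6 14 9 2 5)(3 4 8 16 13 7))^6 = (16)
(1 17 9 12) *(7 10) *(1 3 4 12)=(1 17 9)(3 4 12)(7 10)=[0, 17, 2, 4, 12, 5, 6, 10, 8, 1, 7, 11, 3, 13, 14, 15, 16, 9]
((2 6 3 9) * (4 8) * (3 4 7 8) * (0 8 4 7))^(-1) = (0 8)(2 9 3 4 7 6)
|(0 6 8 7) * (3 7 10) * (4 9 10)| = |(0 6 8 4 9 10 3 7)| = 8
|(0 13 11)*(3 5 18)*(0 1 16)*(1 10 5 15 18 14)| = 24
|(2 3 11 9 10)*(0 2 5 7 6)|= 9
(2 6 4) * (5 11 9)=(2 6 4)(5 11 9)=[0, 1, 6, 3, 2, 11, 4, 7, 8, 5, 10, 9]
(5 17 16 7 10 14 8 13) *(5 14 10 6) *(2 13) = (2 13 14 8)(5 17 16 7 6) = [0, 1, 13, 3, 4, 17, 5, 6, 2, 9, 10, 11, 12, 14, 8, 15, 7, 16]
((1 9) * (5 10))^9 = (1 9)(5 10)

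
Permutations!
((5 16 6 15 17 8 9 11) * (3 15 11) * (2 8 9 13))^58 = (2 8 13)(3 17)(5 6)(9 15)(11 16)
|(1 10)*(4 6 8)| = 6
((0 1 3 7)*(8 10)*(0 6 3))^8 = ((0 1)(3 7 6)(8 10))^8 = (10)(3 6 7)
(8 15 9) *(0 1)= [1, 0, 2, 3, 4, 5, 6, 7, 15, 8, 10, 11, 12, 13, 14, 9]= (0 1)(8 15 9)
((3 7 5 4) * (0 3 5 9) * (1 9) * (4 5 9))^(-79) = ((0 3 7 1 4 9))^(-79) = (0 9 4 1 7 3)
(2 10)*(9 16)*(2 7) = (2 10 7)(9 16) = [0, 1, 10, 3, 4, 5, 6, 2, 8, 16, 7, 11, 12, 13, 14, 15, 9]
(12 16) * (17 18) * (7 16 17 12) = (7 16)(12 17 18) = [0, 1, 2, 3, 4, 5, 6, 16, 8, 9, 10, 11, 17, 13, 14, 15, 7, 18, 12]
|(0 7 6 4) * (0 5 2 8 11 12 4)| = |(0 7 6)(2 8 11 12 4 5)| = 6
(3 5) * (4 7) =(3 5)(4 7) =[0, 1, 2, 5, 7, 3, 6, 4]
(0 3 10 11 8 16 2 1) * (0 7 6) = (0 3 10 11 8 16 2 1 7 6) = [3, 7, 1, 10, 4, 5, 0, 6, 16, 9, 11, 8, 12, 13, 14, 15, 2]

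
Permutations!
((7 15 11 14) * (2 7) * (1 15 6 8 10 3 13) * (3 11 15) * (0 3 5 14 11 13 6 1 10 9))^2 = ((15)(0 3 6 8 9)(1 5 14 2 7)(10 13))^2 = (15)(0 6 9 3 8)(1 14 7 5 2)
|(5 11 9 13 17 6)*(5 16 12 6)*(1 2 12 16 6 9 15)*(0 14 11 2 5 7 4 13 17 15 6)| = |(0 14 11 6)(1 5 2 12 9 17 7 4 13 15)| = 20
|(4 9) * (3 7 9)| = 4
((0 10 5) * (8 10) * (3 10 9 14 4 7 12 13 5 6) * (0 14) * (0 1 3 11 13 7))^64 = (0 3 13)(1 11 4)(5 8 10)(6 14 9)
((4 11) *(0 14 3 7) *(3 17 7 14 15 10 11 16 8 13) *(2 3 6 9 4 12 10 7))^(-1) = ((0 15 7)(2 3 14 17)(4 16 8 13 6 9)(10 11 12))^(-1) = (0 7 15)(2 17 14 3)(4 9 6 13 8 16)(10 12 11)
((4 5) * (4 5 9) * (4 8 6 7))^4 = (4 7 6 8 9)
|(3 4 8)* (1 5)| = |(1 5)(3 4 8)| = 6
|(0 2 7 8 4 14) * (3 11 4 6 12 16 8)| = 28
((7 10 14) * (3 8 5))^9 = ((3 8 5)(7 10 14))^9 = (14)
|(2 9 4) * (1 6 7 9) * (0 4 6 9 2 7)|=7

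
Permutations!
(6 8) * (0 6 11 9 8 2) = [6, 1, 0, 3, 4, 5, 2, 7, 11, 8, 10, 9] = (0 6 2)(8 11 9)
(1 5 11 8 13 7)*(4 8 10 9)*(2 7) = (1 5 11 10 9 4 8 13 2 7) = [0, 5, 7, 3, 8, 11, 6, 1, 13, 4, 9, 10, 12, 2]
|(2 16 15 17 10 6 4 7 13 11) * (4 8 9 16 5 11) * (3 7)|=|(2 5 11)(3 7 13 4)(6 8 9 16 15 17 10)|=84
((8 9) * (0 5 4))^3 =(8 9)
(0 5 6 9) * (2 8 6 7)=(0 5 7 2 8 6 9)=[5, 1, 8, 3, 4, 7, 9, 2, 6, 0]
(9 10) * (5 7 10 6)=[0, 1, 2, 3, 4, 7, 5, 10, 8, 6, 9]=(5 7 10 9 6)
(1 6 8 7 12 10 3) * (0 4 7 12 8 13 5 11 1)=(0 4 7 8 12 10 3)(1 6 13 5 11)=[4, 6, 2, 0, 7, 11, 13, 8, 12, 9, 3, 1, 10, 5]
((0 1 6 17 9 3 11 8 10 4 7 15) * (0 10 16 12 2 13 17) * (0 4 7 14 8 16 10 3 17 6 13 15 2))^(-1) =(0 12 16 11 3 15 2 7 10 8 14 4 6 13 1)(9 17)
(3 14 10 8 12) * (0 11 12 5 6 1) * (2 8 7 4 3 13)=[11, 0, 8, 14, 3, 6, 1, 4, 5, 9, 7, 12, 13, 2, 10]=(0 11 12 13 2 8 5 6 1)(3 14 10 7 4)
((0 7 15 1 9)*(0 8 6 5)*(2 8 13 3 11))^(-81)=(0 1 3 8)(2 5 15 13)(6 7 9 11)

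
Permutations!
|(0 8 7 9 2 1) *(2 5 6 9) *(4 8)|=6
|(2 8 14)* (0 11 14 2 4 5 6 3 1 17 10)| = 10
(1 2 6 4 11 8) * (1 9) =(1 2 6 4 11 8 9) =[0, 2, 6, 3, 11, 5, 4, 7, 9, 1, 10, 8]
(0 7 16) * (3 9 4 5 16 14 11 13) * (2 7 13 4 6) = (0 13 3 9 6 2 7 14 11 4 5 16) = [13, 1, 7, 9, 5, 16, 2, 14, 8, 6, 10, 4, 12, 3, 11, 15, 0]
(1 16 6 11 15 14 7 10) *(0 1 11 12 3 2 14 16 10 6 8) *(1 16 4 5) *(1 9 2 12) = [16, 10, 14, 12, 5, 9, 1, 6, 0, 2, 11, 15, 3, 13, 7, 4, 8] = (0 16 8)(1 10 11 15 4 5 9 2 14 7 6)(3 12)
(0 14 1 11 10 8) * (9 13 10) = (0 14 1 11 9 13 10 8) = [14, 11, 2, 3, 4, 5, 6, 7, 0, 13, 8, 9, 12, 10, 1]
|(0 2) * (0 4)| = 3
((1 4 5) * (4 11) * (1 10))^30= (11)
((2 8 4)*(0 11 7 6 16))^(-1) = ((0 11 7 6 16)(2 8 4))^(-1) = (0 16 6 7 11)(2 4 8)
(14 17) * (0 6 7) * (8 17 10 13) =(0 6 7)(8 17 14 10 13) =[6, 1, 2, 3, 4, 5, 7, 0, 17, 9, 13, 11, 12, 8, 10, 15, 16, 14]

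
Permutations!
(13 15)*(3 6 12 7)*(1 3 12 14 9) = [0, 3, 2, 6, 4, 5, 14, 12, 8, 1, 10, 11, 7, 15, 9, 13] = (1 3 6 14 9)(7 12)(13 15)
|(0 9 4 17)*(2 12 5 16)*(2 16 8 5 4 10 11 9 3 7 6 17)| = |(0 3 7 6 17)(2 12 4)(5 8)(9 10 11)| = 30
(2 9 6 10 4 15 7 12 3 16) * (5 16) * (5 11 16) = [0, 1, 9, 11, 15, 5, 10, 12, 8, 6, 4, 16, 3, 13, 14, 7, 2] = (2 9 6 10 4 15 7 12 3 11 16)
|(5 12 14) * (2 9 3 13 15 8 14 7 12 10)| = |(2 9 3 13 15 8 14 5 10)(7 12)| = 18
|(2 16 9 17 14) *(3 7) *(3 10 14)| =8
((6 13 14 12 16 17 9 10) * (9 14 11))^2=((6 13 11 9 10)(12 16 17 14))^2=(6 11 10 13 9)(12 17)(14 16)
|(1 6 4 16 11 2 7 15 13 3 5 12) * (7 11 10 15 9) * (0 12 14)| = |(0 12 1 6 4 16 10 15 13 3 5 14)(2 11)(7 9)| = 12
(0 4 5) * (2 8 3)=[4, 1, 8, 2, 5, 0, 6, 7, 3]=(0 4 5)(2 8 3)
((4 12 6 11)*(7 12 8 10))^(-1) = ((4 8 10 7 12 6 11))^(-1) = (4 11 6 12 7 10 8)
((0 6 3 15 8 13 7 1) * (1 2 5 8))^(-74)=((0 6 3 15 1)(2 5 8 13 7))^(-74)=(0 6 3 15 1)(2 5 8 13 7)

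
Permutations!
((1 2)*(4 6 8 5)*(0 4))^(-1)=((0 4 6 8 5)(1 2))^(-1)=(0 5 8 6 4)(1 2)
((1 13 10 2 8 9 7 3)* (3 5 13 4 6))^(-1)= (1 3 6 4)(2 10 13 5 7 9 8)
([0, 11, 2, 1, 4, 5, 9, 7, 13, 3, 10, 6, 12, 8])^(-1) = (1 3 9 6 11)(8 13)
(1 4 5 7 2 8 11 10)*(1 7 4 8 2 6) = (1 8 11 10 7 6)(4 5) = [0, 8, 2, 3, 5, 4, 1, 6, 11, 9, 7, 10]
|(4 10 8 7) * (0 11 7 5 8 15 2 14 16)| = |(0 11 7 4 10 15 2 14 16)(5 8)| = 18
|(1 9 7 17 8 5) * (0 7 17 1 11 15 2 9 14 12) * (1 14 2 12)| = 12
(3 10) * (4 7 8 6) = (3 10)(4 7 8 6) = [0, 1, 2, 10, 7, 5, 4, 8, 6, 9, 3]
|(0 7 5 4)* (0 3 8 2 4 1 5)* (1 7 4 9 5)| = |(0 4 3 8 2 9 5 7)| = 8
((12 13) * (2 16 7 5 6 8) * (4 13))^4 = (2 6 7)(4 13 12)(5 16 8) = ((2 16 7 5 6 8)(4 13 12))^4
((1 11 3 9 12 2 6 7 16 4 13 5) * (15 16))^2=(1 3 12 6 15 4 5 11 9 2 7 16 13)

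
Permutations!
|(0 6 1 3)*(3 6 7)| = 6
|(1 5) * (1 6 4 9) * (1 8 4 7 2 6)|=6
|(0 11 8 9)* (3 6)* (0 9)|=|(0 11 8)(3 6)|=6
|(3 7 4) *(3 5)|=4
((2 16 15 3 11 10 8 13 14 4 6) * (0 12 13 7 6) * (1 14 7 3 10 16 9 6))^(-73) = (0 1 12 14 13 4 7)(2 6 9)(3 8 10 15 16 11)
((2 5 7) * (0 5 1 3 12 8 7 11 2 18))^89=(0 18 7 8 12 3 1 2 11 5)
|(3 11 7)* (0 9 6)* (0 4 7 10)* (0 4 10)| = 8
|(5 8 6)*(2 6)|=|(2 6 5 8)|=4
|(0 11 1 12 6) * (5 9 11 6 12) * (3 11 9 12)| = 10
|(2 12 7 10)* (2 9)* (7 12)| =4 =|(12)(2 7 10 9)|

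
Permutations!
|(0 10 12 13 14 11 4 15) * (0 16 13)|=|(0 10 12)(4 15 16 13 14 11)|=6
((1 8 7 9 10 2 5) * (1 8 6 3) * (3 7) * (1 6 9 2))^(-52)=(1 10 9)(2 8 6)(3 7 5)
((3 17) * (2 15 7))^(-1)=((2 15 7)(3 17))^(-1)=(2 7 15)(3 17)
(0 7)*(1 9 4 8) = (0 7)(1 9 4 8) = [7, 9, 2, 3, 8, 5, 6, 0, 1, 4]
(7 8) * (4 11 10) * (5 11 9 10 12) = (4 9 10)(5 11 12)(7 8) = [0, 1, 2, 3, 9, 11, 6, 8, 7, 10, 4, 12, 5]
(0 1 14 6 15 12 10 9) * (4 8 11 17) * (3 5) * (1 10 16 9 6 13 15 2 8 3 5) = (0 10 6 2 8 11 17 4 3 1 14 13 15 12 16 9) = [10, 14, 8, 1, 3, 5, 2, 7, 11, 0, 6, 17, 16, 15, 13, 12, 9, 4]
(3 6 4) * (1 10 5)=[0, 10, 2, 6, 3, 1, 4, 7, 8, 9, 5]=(1 10 5)(3 6 4)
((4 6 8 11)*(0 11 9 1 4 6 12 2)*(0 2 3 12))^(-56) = ((0 11 6 8 9 1 4)(3 12))^(-56) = (12)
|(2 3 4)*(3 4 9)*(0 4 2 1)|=6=|(0 4 1)(3 9)|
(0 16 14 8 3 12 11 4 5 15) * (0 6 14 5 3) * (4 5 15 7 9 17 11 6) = (0 16 15 4 3 12 6 14 8)(5 7 9 17 11) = [16, 1, 2, 12, 3, 7, 14, 9, 0, 17, 10, 5, 6, 13, 8, 4, 15, 11]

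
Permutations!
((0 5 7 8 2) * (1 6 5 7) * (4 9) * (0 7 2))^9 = ((0 2 7 8)(1 6 5)(4 9))^9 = (0 2 7 8)(4 9)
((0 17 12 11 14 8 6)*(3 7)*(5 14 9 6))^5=(0 6 9 11 12 17)(3 7)(5 8 14)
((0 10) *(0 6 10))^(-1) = ((6 10))^(-1) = (6 10)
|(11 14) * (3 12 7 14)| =5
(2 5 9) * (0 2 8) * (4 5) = (0 2 4 5 9 8) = [2, 1, 4, 3, 5, 9, 6, 7, 0, 8]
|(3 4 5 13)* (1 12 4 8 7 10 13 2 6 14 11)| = |(1 12 4 5 2 6 14 11)(3 8 7 10 13)| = 40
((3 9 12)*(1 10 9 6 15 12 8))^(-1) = (1 8 9 10)(3 12 15 6) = ((1 10 9 8)(3 6 15 12))^(-1)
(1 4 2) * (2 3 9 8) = (1 4 3 9 8 2) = [0, 4, 1, 9, 3, 5, 6, 7, 2, 8]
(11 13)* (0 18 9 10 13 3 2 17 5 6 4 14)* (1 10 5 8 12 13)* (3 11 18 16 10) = (0 16 10 1 3 2 17 8 12 13 18 9 5 6 4 14) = [16, 3, 17, 2, 14, 6, 4, 7, 12, 5, 1, 11, 13, 18, 0, 15, 10, 8, 9]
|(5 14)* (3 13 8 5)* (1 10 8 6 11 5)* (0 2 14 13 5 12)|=9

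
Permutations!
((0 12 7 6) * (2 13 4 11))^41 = (0 12 7 6)(2 13 4 11)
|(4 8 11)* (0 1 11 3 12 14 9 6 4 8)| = 10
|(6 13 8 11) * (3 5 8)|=|(3 5 8 11 6 13)|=6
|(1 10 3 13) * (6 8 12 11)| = |(1 10 3 13)(6 8 12 11)| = 4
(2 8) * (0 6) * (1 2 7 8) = [6, 2, 1, 3, 4, 5, 0, 8, 7] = (0 6)(1 2)(7 8)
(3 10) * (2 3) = (2 3 10) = [0, 1, 3, 10, 4, 5, 6, 7, 8, 9, 2]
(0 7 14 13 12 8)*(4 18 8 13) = [7, 1, 2, 3, 18, 5, 6, 14, 0, 9, 10, 11, 13, 12, 4, 15, 16, 17, 8] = (0 7 14 4 18 8)(12 13)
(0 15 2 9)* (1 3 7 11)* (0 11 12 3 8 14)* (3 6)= (0 15 2 9 11 1 8 14)(3 7 12 6)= [15, 8, 9, 7, 4, 5, 3, 12, 14, 11, 10, 1, 6, 13, 0, 2]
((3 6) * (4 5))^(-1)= ((3 6)(4 5))^(-1)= (3 6)(4 5)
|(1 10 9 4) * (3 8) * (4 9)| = 6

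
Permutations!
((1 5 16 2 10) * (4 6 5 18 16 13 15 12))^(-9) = (1 18 16 2 10)(4 13)(5 12)(6 15) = ((1 18 16 2 10)(4 6 5 13 15 12))^(-9)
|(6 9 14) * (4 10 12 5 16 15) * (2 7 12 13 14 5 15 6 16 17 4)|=36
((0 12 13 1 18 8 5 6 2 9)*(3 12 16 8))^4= ((0 16 8 5 6 2 9)(1 18 3 12 13))^4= (0 6 16 2 8 9 5)(1 13 12 3 18)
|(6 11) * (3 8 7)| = |(3 8 7)(6 11)| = 6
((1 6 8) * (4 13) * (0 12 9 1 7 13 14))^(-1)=(0 14 4 13 7 8 6 1 9 12)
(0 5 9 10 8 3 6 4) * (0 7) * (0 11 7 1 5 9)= (0 9 10 8 3 6 4 1 5)(7 11)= [9, 5, 2, 6, 1, 0, 4, 11, 3, 10, 8, 7]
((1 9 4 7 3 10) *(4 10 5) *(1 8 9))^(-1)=(3 7 4 5)(8 10 9)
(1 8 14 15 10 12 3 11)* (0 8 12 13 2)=(0 8 14 15 10 13 2)(1 12 3 11)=[8, 12, 0, 11, 4, 5, 6, 7, 14, 9, 13, 1, 3, 2, 15, 10]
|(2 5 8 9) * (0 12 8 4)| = |(0 12 8 9 2 5 4)| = 7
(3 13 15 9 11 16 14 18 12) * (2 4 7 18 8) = [0, 1, 4, 13, 7, 5, 6, 18, 2, 11, 10, 16, 3, 15, 8, 9, 14, 17, 12] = (2 4 7 18 12 3 13 15 9 11 16 14 8)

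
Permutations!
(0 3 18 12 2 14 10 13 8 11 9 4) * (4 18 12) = (0 3 12 2 14 10 13 8 11 9 18 4) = [3, 1, 14, 12, 0, 5, 6, 7, 11, 18, 13, 9, 2, 8, 10, 15, 16, 17, 4]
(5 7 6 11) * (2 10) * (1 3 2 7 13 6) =(1 3 2 10 7)(5 13 6 11) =[0, 3, 10, 2, 4, 13, 11, 1, 8, 9, 7, 5, 12, 6]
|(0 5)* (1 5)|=|(0 1 5)|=3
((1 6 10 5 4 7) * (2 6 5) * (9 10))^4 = ((1 5 4 7)(2 6 9 10))^4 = (10)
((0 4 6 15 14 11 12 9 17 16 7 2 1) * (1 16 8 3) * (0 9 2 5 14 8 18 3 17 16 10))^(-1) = (0 10 2 12 11 14 5 7 16 9 1 3 18 17 8 15 6 4)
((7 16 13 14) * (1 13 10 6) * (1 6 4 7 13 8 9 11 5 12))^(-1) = ((1 8 9 11 5 12)(4 7 16 10)(13 14))^(-1) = (1 12 5 11 9 8)(4 10 16 7)(13 14)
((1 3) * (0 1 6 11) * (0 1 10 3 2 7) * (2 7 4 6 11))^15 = (0 11)(1 10)(3 7)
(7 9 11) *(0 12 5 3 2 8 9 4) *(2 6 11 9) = (0 12 5 3 6 11 7 4)(2 8) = [12, 1, 8, 6, 0, 3, 11, 4, 2, 9, 10, 7, 5]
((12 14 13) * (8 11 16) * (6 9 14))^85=(8 11 16)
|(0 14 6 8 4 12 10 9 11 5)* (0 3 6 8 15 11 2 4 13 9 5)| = 14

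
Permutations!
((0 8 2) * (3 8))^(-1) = ((0 3 8 2))^(-1) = (0 2 8 3)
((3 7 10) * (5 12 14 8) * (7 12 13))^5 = (3 13 14 10 5 12 7 8)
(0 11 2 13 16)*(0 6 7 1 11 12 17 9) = (0 12 17 9)(1 11 2 13 16 6 7) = [12, 11, 13, 3, 4, 5, 7, 1, 8, 0, 10, 2, 17, 16, 14, 15, 6, 9]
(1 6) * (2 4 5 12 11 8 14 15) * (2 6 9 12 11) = (1 9 12 2 4 5 11 8 14 15 6) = [0, 9, 4, 3, 5, 11, 1, 7, 14, 12, 10, 8, 2, 13, 15, 6]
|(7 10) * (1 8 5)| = 6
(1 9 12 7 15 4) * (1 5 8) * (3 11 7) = (1 9 12 3 11 7 15 4 5 8) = [0, 9, 2, 11, 5, 8, 6, 15, 1, 12, 10, 7, 3, 13, 14, 4]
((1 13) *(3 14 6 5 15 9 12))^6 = ((1 13)(3 14 6 5 15 9 12))^6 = (3 12 9 15 5 6 14)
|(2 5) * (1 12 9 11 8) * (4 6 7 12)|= 8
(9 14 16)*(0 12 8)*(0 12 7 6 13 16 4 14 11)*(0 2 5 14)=[7, 1, 5, 3, 0, 14, 13, 6, 12, 11, 10, 2, 8, 16, 4, 15, 9]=(0 7 6 13 16 9 11 2 5 14 4)(8 12)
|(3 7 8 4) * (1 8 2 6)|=|(1 8 4 3 7 2 6)|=7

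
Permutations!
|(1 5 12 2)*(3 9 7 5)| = |(1 3 9 7 5 12 2)| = 7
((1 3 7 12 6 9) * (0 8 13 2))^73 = (0 8 13 2)(1 3 7 12 6 9)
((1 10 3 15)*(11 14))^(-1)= (1 15 3 10)(11 14)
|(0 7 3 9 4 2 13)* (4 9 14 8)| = 8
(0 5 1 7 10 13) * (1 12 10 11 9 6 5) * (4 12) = [1, 7, 2, 3, 12, 4, 5, 11, 8, 6, 13, 9, 10, 0] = (0 1 7 11 9 6 5 4 12 10 13)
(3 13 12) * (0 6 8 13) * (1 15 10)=(0 6 8 13 12 3)(1 15 10)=[6, 15, 2, 0, 4, 5, 8, 7, 13, 9, 1, 11, 3, 12, 14, 10]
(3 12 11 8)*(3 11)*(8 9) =[0, 1, 2, 12, 4, 5, 6, 7, 11, 8, 10, 9, 3] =(3 12)(8 11 9)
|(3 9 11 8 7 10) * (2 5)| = 6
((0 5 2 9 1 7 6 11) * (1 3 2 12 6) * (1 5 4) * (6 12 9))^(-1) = ((12)(0 4 1 7 5 9 3 2 6 11))^(-1) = (12)(0 11 6 2 3 9 5 7 1 4)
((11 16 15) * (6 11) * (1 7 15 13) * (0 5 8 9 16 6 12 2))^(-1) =((0 5 8 9 16 13 1 7 15 12 2)(6 11))^(-1) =(0 2 12 15 7 1 13 16 9 8 5)(6 11)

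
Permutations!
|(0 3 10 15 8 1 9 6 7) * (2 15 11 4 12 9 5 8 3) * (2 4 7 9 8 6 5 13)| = |(0 4 12 8 1 13 2 15 3 10 11 7)(5 6 9)| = 12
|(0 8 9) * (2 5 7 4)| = |(0 8 9)(2 5 7 4)| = 12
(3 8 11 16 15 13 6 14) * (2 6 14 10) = (2 6 10)(3 8 11 16 15 13 14) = [0, 1, 6, 8, 4, 5, 10, 7, 11, 9, 2, 16, 12, 14, 3, 13, 15]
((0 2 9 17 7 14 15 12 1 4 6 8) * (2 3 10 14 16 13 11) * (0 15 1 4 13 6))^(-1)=(0 4 12 15 8 6 16 7 17 9 2 11 13 1 14 10 3)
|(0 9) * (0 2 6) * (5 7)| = |(0 9 2 6)(5 7)| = 4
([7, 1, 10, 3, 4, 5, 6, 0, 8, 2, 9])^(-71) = [7, 1, 10, 3, 4, 5, 6, 0, 8, 2, 9]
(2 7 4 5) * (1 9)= (1 9)(2 7 4 5)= [0, 9, 7, 3, 5, 2, 6, 4, 8, 1]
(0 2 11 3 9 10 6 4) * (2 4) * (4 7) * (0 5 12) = [7, 1, 11, 9, 5, 12, 2, 4, 8, 10, 6, 3, 0] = (0 7 4 5 12)(2 11 3 9 10 6)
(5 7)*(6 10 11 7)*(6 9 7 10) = [0, 1, 2, 3, 4, 9, 6, 5, 8, 7, 11, 10] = (5 9 7)(10 11)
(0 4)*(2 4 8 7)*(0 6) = [8, 1, 4, 3, 6, 5, 0, 2, 7] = (0 8 7 2 4 6)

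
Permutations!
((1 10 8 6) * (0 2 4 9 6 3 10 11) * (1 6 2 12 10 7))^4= ((0 12 10 8 3 7 1 11)(2 4 9))^4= (0 3)(1 10)(2 4 9)(7 12)(8 11)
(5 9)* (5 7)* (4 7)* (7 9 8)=(4 9)(5 8 7)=[0, 1, 2, 3, 9, 8, 6, 5, 7, 4]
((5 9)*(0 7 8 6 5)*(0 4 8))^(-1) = ((0 7)(4 8 6 5 9))^(-1) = (0 7)(4 9 5 6 8)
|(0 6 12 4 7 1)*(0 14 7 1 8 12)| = 6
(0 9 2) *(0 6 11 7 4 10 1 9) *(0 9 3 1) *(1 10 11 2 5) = (0 9 5 1 3 10)(2 6)(4 11 7) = [9, 3, 6, 10, 11, 1, 2, 4, 8, 5, 0, 7]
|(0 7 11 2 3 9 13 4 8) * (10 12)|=18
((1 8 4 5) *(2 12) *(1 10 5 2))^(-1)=(1 12 2 4 8)(5 10)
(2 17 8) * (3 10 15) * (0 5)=[5, 1, 17, 10, 4, 0, 6, 7, 2, 9, 15, 11, 12, 13, 14, 3, 16, 8]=(0 5)(2 17 8)(3 10 15)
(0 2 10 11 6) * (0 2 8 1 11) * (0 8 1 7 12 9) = (0 1 11 6 2 10 8 7 12 9) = [1, 11, 10, 3, 4, 5, 2, 12, 7, 0, 8, 6, 9]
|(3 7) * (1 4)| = |(1 4)(3 7)| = 2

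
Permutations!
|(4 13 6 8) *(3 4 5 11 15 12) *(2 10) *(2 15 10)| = 10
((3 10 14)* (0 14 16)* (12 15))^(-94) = ((0 14 3 10 16)(12 15))^(-94) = (0 14 3 10 16)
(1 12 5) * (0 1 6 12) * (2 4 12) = (0 1)(2 4 12 5 6) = [1, 0, 4, 3, 12, 6, 2, 7, 8, 9, 10, 11, 5]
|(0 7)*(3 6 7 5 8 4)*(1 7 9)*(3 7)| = 20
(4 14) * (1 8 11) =(1 8 11)(4 14) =[0, 8, 2, 3, 14, 5, 6, 7, 11, 9, 10, 1, 12, 13, 4]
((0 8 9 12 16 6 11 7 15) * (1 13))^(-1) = ((0 8 9 12 16 6 11 7 15)(1 13))^(-1) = (0 15 7 11 6 16 12 9 8)(1 13)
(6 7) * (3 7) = (3 7 6) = [0, 1, 2, 7, 4, 5, 3, 6]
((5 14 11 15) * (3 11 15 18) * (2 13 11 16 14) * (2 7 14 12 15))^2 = (2 11 3 12 5 14 13 18 16 15 7)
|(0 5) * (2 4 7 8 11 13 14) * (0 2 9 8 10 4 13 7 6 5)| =|(2 13 14 9 8 11 7 10 4 6 5)| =11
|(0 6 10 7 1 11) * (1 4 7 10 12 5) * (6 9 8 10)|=18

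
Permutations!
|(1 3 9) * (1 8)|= 4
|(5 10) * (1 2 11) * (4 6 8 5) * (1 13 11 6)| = |(1 2 6 8 5 10 4)(11 13)| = 14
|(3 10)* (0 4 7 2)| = 4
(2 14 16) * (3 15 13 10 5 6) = (2 14 16)(3 15 13 10 5 6) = [0, 1, 14, 15, 4, 6, 3, 7, 8, 9, 5, 11, 12, 10, 16, 13, 2]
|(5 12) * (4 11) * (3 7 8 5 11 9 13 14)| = |(3 7 8 5 12 11 4 9 13 14)| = 10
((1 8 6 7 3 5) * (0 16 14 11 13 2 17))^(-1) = ((0 16 14 11 13 2 17)(1 8 6 7 3 5))^(-1) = (0 17 2 13 11 14 16)(1 5 3 7 6 8)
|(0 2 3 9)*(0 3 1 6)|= |(0 2 1 6)(3 9)|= 4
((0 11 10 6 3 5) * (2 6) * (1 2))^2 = (0 10 2 3)(1 6 5 11)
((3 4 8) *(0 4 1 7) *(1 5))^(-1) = ((0 4 8 3 5 1 7))^(-1) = (0 7 1 5 3 8 4)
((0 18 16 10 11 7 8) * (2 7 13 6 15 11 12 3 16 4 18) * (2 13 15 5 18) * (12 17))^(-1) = (0 8 7 2 4 18 5 6 13)(3 12 17 10 16)(11 15)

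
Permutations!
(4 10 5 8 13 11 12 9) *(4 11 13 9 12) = (13)(4 10 5 8 9 11) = [0, 1, 2, 3, 10, 8, 6, 7, 9, 11, 5, 4, 12, 13]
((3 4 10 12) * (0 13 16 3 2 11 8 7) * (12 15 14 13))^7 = ((0 12 2 11 8 7)(3 4 10 15 14 13 16))^7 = (16)(0 12 2 11 8 7)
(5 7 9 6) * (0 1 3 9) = (0 1 3 9 6 5 7) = [1, 3, 2, 9, 4, 7, 5, 0, 8, 6]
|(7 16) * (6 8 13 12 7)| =6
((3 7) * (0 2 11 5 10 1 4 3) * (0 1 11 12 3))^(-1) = ((0 2 12 3 7 1 4)(5 10 11))^(-1) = (0 4 1 7 3 12 2)(5 11 10)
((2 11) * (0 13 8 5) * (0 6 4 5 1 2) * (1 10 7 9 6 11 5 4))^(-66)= (13)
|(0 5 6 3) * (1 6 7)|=|(0 5 7 1 6 3)|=6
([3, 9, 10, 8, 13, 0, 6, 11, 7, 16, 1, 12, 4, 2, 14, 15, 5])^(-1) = (0 5 16 9 1 10 2 13 4 12 11 7 8 3)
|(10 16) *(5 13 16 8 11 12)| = 7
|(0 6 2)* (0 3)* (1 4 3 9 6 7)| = |(0 7 1 4 3)(2 9 6)| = 15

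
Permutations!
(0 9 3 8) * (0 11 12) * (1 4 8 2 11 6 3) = [9, 4, 11, 2, 8, 5, 3, 7, 6, 1, 10, 12, 0] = (0 9 1 4 8 6 3 2 11 12)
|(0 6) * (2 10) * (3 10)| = |(0 6)(2 3 10)| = 6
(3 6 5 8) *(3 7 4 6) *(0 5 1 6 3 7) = (0 5 8)(1 6)(3 7 4) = [5, 6, 2, 7, 3, 8, 1, 4, 0]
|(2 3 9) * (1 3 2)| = 3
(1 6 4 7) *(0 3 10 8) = (0 3 10 8)(1 6 4 7) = [3, 6, 2, 10, 7, 5, 4, 1, 0, 9, 8]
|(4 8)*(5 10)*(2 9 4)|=4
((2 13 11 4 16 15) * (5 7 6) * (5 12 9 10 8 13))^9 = (2 11 9 5 4 10 7 16 8 6 15 13 12)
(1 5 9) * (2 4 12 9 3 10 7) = [0, 5, 4, 10, 12, 3, 6, 2, 8, 1, 7, 11, 9] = (1 5 3 10 7 2 4 12 9)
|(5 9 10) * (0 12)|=6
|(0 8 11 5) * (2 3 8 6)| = |(0 6 2 3 8 11 5)| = 7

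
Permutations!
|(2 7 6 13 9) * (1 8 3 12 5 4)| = |(1 8 3 12 5 4)(2 7 6 13 9)| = 30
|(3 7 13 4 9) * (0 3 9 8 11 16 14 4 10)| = |(0 3 7 13 10)(4 8 11 16 14)| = 5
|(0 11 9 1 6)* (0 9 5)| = 3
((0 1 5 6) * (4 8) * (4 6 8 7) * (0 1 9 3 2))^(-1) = ((0 9 3 2)(1 5 8 6)(4 7))^(-1) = (0 2 3 9)(1 6 8 5)(4 7)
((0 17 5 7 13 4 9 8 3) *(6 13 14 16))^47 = ((0 17 5 7 14 16 6 13 4 9 8 3))^47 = (0 3 8 9 4 13 6 16 14 7 5 17)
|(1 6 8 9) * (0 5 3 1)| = 7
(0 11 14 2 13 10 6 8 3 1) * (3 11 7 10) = [7, 0, 13, 1, 4, 5, 8, 10, 11, 9, 6, 14, 12, 3, 2] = (0 7 10 6 8 11 14 2 13 3 1)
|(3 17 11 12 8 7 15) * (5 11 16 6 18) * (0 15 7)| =|(0 15 3 17 16 6 18 5 11 12 8)| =11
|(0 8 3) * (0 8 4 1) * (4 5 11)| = 10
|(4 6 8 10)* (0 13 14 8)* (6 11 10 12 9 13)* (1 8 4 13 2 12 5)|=|(0 6)(1 8 5)(2 12 9)(4 11 10 13 14)|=30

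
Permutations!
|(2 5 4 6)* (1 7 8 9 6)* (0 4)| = 9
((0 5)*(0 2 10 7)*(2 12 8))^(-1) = ((0 5 12 8 2 10 7))^(-1) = (0 7 10 2 8 12 5)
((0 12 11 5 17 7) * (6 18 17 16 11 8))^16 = ((0 12 8 6 18 17 7)(5 16 11))^16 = (0 8 18 7 12 6 17)(5 16 11)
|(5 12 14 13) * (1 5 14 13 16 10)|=|(1 5 12 13 14 16 10)|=7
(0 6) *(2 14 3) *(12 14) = (0 6)(2 12 14 3) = [6, 1, 12, 2, 4, 5, 0, 7, 8, 9, 10, 11, 14, 13, 3]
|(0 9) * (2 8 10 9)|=|(0 2 8 10 9)|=5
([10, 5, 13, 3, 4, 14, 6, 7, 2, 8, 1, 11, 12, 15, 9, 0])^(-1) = (0 15 13 2 8 9 14 5 1 10)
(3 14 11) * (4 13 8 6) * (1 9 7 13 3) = [0, 9, 2, 14, 3, 5, 4, 13, 6, 7, 10, 1, 12, 8, 11] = (1 9 7 13 8 6 4 3 14 11)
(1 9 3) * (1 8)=(1 9 3 8)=[0, 9, 2, 8, 4, 5, 6, 7, 1, 3]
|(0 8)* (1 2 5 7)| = |(0 8)(1 2 5 7)| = 4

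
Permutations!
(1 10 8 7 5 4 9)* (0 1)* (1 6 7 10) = (0 6 7 5 4 9)(8 10) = [6, 1, 2, 3, 9, 4, 7, 5, 10, 0, 8]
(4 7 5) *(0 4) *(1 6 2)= [4, 6, 1, 3, 7, 0, 2, 5]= (0 4 7 5)(1 6 2)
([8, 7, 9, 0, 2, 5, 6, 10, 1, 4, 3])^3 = [7, 3, 2, 1, 4, 5, 6, 0, 10, 9, 8]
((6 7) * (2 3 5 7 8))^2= (2 5 6)(3 7 8)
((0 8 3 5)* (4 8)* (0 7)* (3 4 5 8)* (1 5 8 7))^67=(0 4 7 8 3)(1 5)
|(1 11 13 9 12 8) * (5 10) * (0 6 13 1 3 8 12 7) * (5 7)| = 14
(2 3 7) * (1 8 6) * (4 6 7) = [0, 8, 3, 4, 6, 5, 1, 2, 7] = (1 8 7 2 3 4 6)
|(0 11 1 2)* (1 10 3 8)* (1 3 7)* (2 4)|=|(0 11 10 7 1 4 2)(3 8)|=14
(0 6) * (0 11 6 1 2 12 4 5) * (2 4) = [1, 4, 12, 3, 5, 0, 11, 7, 8, 9, 10, 6, 2] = (0 1 4 5)(2 12)(6 11)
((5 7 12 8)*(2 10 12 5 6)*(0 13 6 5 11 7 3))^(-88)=((0 13 6 2 10 12 8 5 3)(7 11))^(-88)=(0 6 10 8 3 13 2 12 5)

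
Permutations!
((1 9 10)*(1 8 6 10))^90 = ((1 9)(6 10 8))^90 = (10)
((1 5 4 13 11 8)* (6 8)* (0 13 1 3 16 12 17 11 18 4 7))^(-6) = (0 13 18 4 1 5 7)(3 16 12 17 11 6 8)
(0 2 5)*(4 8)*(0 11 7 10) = (0 2 5 11 7 10)(4 8) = [2, 1, 5, 3, 8, 11, 6, 10, 4, 9, 0, 7]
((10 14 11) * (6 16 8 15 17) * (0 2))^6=((0 2)(6 16 8 15 17)(10 14 11))^6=(6 16 8 15 17)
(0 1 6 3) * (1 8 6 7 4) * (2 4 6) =(0 8 2 4 1 7 6 3) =[8, 7, 4, 0, 1, 5, 3, 6, 2]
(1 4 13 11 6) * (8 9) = (1 4 13 11 6)(8 9) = [0, 4, 2, 3, 13, 5, 1, 7, 9, 8, 10, 6, 12, 11]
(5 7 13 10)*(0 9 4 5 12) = (0 9 4 5 7 13 10 12) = [9, 1, 2, 3, 5, 7, 6, 13, 8, 4, 12, 11, 0, 10]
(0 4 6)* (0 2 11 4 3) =(0 3)(2 11 4 6) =[3, 1, 11, 0, 6, 5, 2, 7, 8, 9, 10, 4]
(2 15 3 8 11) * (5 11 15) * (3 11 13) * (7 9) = [0, 1, 5, 8, 4, 13, 6, 9, 15, 7, 10, 2, 12, 3, 14, 11] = (2 5 13 3 8 15 11)(7 9)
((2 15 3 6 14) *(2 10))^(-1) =((2 15 3 6 14 10))^(-1) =(2 10 14 6 3 15)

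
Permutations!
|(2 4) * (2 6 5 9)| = |(2 4 6 5 9)| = 5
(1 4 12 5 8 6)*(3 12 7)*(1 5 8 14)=(1 4 7 3 12 8 6 5 14)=[0, 4, 2, 12, 7, 14, 5, 3, 6, 9, 10, 11, 8, 13, 1]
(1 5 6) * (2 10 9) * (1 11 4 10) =(1 5 6 11 4 10 9 2) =[0, 5, 1, 3, 10, 6, 11, 7, 8, 2, 9, 4]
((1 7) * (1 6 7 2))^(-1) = (1 2)(6 7)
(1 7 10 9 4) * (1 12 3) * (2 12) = (1 7 10 9 4 2 12 3) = [0, 7, 12, 1, 2, 5, 6, 10, 8, 4, 9, 11, 3]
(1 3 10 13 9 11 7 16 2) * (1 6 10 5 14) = [0, 3, 6, 5, 4, 14, 10, 16, 8, 11, 13, 7, 12, 9, 1, 15, 2] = (1 3 5 14)(2 6 10 13 9 11 7 16)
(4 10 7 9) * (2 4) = (2 4 10 7 9) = [0, 1, 4, 3, 10, 5, 6, 9, 8, 2, 7]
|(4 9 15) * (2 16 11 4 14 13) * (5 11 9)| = |(2 16 9 15 14 13)(4 5 11)| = 6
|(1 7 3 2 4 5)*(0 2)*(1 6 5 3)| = |(0 2 4 3)(1 7)(5 6)| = 4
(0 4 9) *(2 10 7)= (0 4 9)(2 10 7)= [4, 1, 10, 3, 9, 5, 6, 2, 8, 0, 7]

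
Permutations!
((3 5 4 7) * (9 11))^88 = ((3 5 4 7)(9 11))^88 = (11)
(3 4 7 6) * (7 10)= (3 4 10 7 6)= [0, 1, 2, 4, 10, 5, 3, 6, 8, 9, 7]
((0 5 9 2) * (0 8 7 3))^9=((0 5 9 2 8 7 3))^9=(0 9 8 3 5 2 7)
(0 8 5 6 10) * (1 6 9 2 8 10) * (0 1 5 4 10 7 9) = [7, 6, 8, 3, 10, 0, 5, 9, 4, 2, 1] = (0 7 9 2 8 4 10 1 6 5)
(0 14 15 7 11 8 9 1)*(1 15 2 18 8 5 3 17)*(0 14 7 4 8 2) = (0 7 11 5 3 17 1 14)(2 18)(4 8 9 15) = [7, 14, 18, 17, 8, 3, 6, 11, 9, 15, 10, 5, 12, 13, 0, 4, 16, 1, 2]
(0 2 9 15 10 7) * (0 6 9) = [2, 1, 0, 3, 4, 5, 9, 6, 8, 15, 7, 11, 12, 13, 14, 10] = (0 2)(6 9 15 10 7)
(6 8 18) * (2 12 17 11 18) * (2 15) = [0, 1, 12, 3, 4, 5, 8, 7, 15, 9, 10, 18, 17, 13, 14, 2, 16, 11, 6] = (2 12 17 11 18 6 8 15)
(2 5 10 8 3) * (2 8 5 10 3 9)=(2 10 5 3 8 9)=[0, 1, 10, 8, 4, 3, 6, 7, 9, 2, 5]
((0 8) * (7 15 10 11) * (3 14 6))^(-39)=(0 8)(7 15 10 11)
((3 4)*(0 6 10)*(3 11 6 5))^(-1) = (0 10 6 11 4 3 5)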